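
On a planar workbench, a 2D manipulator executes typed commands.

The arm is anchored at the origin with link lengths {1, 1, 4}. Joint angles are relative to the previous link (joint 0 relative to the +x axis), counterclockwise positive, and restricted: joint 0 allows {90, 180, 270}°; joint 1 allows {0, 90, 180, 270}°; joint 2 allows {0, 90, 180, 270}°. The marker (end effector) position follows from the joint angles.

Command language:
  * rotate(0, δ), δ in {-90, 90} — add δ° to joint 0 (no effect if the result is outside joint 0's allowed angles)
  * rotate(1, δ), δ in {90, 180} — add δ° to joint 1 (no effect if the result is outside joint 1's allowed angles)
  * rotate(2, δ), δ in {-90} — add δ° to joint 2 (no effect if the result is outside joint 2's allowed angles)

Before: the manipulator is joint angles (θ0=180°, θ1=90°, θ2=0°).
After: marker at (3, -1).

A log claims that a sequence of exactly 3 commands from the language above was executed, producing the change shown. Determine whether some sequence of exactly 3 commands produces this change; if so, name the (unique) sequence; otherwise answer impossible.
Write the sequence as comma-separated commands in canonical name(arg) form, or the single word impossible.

start: joint angles (θ0=180°, θ1=90°, θ2=0°)
t=1 rotate(2, -90) ⇒ joint angles (θ0=180°, θ1=90°, θ2=270°)
t=2 rotate(2, -90) ⇒ joint angles (θ0=180°, θ1=90°, θ2=180°)
t=3 rotate(2, -90) ⇒ joint angles (θ0=180°, θ1=90°, θ2=90°)
no other 3-command option fits: unique.

rotate(2, -90), rotate(2, -90), rotate(2, -90)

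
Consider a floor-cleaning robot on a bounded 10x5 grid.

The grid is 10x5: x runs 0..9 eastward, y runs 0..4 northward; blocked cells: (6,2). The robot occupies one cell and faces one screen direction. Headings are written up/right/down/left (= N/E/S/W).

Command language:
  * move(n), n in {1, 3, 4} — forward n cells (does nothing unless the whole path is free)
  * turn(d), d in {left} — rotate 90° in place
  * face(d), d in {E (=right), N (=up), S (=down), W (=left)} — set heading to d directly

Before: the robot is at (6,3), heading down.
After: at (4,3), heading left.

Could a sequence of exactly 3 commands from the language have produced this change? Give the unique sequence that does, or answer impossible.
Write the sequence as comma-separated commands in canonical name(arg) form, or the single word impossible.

key: order matters: swapping face(W) and move(1) lands elsewhere
begin: at (6,3), heading down
step 1 (face(W)): at (6,3), heading left
step 2 (move(1)): at (5,3), heading left
step 3 (move(1)): at (4,3), heading left
uniquely the one of 512 3-step routes that fits.

face(W), move(1), move(1)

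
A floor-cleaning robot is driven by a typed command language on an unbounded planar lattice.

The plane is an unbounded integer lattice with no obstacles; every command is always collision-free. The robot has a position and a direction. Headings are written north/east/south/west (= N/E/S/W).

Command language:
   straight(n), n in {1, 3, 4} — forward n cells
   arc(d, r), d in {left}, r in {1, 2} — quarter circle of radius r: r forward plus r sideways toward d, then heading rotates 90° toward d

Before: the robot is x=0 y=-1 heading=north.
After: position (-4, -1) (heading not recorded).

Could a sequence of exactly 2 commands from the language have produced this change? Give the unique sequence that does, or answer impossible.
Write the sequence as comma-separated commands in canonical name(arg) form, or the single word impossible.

begin: x=0 y=-1 heading=north
[1] after arc(left, 2): x=-2 y=1 heading=west
[2] after arc(left, 2): x=-4 y=-1 heading=south
uniquely the one of 25 2-step routes that fits.

arc(left, 2), arc(left, 2)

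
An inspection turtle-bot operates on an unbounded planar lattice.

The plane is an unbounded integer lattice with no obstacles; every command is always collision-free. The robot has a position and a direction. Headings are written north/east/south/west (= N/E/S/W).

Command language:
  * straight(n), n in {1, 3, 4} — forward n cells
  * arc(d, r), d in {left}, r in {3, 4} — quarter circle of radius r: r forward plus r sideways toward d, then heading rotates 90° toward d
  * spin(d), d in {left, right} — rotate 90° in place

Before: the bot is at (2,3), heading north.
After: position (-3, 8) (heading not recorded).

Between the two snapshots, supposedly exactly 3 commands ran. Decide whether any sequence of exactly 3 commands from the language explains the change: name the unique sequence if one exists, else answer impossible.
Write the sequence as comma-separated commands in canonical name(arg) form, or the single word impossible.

initial: at (2,3), heading north
step 1 (straight(1)): at (2,4), heading north
step 2 (arc(left, 4)): at (-2,8), heading west
step 3 (straight(1)): at (-3,8), heading west
all 343 alternatives checked — unique.

straight(1), arc(left, 4), straight(1)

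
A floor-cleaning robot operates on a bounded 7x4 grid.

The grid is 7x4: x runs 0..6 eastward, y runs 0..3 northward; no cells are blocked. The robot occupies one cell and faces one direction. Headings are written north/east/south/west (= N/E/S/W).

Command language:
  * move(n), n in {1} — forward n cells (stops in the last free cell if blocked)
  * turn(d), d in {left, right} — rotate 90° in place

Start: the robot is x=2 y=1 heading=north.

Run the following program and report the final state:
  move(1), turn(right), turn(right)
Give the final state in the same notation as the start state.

from: x=2 y=1 heading=north
t=1 move(1) ⇒ x=2 y=2 heading=north
t=2 turn(right) ⇒ x=2 y=2 heading=east
t=3 turn(right) ⇒ x=2 y=2 heading=south

x=2 y=2 heading=south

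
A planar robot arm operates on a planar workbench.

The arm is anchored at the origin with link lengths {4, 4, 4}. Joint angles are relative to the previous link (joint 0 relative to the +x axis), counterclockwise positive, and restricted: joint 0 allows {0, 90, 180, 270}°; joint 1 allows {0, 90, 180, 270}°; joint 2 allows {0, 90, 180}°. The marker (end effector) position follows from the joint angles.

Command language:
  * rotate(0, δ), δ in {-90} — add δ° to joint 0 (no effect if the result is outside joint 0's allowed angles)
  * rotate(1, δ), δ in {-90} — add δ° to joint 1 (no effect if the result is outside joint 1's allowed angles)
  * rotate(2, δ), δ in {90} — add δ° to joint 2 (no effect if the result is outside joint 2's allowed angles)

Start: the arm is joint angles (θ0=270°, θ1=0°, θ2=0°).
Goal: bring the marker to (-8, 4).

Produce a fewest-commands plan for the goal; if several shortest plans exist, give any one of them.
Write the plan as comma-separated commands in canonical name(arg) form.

from: joint angles (θ0=270°, θ1=0°, θ2=0°)
step 1 (rotate(2, 90)): joint angles (θ0=270°, θ1=0°, θ2=90°)
step 2 (rotate(1, -90)): joint angles (θ0=270°, θ1=270°, θ2=90°)
step 3 (rotate(0, -90)): joint angles (θ0=180°, θ1=270°, θ2=90°)
minimal: 3 command(s), checked below 3.

rotate(2, 90), rotate(1, -90), rotate(0, -90)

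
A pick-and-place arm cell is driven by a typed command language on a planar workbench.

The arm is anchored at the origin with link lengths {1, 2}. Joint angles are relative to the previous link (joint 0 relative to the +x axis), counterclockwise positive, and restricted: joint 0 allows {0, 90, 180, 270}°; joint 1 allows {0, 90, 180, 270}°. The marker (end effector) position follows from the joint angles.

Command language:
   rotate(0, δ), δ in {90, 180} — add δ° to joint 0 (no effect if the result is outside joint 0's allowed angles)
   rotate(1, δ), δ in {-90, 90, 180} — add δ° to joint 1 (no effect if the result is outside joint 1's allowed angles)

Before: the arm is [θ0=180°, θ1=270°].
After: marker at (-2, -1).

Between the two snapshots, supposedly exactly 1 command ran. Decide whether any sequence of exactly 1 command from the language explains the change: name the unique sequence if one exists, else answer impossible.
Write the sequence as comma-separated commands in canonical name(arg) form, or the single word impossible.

rotate(0, 90)

from: [θ0=180°, θ1=270°]
1. rotate(0, 90) → [θ0=270°, θ1=270°]
no other 1-command option fits: unique.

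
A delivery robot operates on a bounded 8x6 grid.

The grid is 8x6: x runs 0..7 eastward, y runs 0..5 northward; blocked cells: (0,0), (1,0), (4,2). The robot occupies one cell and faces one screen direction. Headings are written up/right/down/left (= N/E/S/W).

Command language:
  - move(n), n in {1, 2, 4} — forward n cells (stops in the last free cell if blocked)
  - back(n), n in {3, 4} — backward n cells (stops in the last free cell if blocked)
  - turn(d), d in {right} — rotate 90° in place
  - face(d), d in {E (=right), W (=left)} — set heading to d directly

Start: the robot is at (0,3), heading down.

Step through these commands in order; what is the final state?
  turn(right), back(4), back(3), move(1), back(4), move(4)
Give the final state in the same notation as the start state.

initial: at (0,3), heading down
1. turn(right) → at (0,3), heading left
2. back(4) → at (4,3), heading left
3. back(3) → at (7,3), heading left
4. move(1) → at (6,3), heading left
5. back(4) → at (7,3), heading left
6. move(4) → at (3,3), heading left

at (3,3), heading left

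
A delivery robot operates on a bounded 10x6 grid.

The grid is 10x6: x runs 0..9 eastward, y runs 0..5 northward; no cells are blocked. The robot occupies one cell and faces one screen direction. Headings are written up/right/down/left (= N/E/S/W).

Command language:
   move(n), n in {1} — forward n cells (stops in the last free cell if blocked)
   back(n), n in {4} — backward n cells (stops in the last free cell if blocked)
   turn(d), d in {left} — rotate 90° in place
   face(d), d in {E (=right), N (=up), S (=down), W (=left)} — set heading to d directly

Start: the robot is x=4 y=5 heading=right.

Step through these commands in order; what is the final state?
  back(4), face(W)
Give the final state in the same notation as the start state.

x=0 y=5 heading=left

initial: x=4 y=5 heading=right
t=1 back(4) ⇒ x=0 y=5 heading=right
t=2 face(W) ⇒ x=0 y=5 heading=left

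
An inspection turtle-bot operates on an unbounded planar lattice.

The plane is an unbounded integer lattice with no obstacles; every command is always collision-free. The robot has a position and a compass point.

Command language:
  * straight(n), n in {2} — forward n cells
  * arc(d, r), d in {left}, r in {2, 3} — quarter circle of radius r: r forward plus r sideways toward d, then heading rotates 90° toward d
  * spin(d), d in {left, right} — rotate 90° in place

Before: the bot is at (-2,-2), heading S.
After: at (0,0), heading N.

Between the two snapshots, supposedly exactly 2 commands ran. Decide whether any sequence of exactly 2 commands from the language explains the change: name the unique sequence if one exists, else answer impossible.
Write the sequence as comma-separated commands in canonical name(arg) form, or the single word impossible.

key: cell and facing (now N) both changed — the 2 commands mix motion and turning
t0: at (-2,-2), heading S
t=1 spin(left) ⇒ at (-2,-2), heading E
t=2 arc(left, 2) ⇒ at (0,0), heading N
no rival 2-sequence matches.

spin(left), arc(left, 2)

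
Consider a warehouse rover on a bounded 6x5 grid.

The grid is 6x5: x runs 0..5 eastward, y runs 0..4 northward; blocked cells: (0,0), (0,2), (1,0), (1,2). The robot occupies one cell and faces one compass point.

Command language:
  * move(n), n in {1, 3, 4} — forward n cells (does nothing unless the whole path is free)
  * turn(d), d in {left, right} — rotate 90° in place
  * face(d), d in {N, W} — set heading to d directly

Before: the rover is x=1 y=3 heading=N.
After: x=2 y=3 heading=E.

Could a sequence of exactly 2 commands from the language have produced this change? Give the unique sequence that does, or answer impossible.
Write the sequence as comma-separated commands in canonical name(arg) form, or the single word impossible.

turn(right), move(1)

key: position moved to (2,3) AND the heading swung to E — translation plus rotation needed
initial: x=1 y=3 heading=N
step 1 (turn(right)): x=1 y=3 heading=E
step 2 (move(1)): x=2 y=3 heading=E
all 49 alternatives checked — unique.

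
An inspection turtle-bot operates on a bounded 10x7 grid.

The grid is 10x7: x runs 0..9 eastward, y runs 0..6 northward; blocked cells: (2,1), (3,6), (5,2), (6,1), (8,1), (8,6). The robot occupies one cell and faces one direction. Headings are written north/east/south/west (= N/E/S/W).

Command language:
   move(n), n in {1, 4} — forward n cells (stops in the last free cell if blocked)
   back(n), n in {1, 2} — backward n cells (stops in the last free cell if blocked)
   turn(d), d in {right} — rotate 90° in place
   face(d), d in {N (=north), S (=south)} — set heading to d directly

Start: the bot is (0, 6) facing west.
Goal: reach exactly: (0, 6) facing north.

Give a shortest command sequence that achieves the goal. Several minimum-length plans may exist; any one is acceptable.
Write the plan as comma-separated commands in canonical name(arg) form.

from: (0, 6) facing west
step 1 (turn(right)): (0, 6) facing north
no 0-step plan works, so 1 is optimal.

turn(right)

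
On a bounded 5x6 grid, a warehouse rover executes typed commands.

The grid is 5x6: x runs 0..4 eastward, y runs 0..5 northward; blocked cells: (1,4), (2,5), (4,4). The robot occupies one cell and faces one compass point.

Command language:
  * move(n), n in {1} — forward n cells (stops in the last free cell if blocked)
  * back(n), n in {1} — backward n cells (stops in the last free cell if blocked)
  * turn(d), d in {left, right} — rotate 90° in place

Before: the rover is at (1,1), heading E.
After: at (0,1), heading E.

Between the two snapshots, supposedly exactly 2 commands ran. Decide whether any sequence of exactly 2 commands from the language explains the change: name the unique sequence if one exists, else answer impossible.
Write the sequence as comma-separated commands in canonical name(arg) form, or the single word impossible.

key: the second back(1) runs into the grid edge before its full distance
from: at (1,1), heading E
[1] after back(1): at (0,1), heading E
[2] after back(1): at (0,1), heading E
uniquely the one of 16 2-step routes that fits.

back(1), back(1)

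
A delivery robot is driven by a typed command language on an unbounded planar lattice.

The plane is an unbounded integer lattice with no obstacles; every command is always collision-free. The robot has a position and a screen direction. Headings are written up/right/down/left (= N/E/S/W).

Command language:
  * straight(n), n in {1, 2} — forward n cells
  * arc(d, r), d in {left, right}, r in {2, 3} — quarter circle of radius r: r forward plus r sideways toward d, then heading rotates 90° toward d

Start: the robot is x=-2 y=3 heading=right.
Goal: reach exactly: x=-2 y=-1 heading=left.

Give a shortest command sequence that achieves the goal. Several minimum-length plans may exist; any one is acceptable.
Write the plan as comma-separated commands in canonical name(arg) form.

arc(right, 2), arc(right, 2)

begin: x=-2 y=3 heading=right
[1] after arc(right, 2): x=0 y=1 heading=down
[2] after arc(right, 2): x=-2 y=-1 heading=left
minimal: 2 command(s), checked below 2.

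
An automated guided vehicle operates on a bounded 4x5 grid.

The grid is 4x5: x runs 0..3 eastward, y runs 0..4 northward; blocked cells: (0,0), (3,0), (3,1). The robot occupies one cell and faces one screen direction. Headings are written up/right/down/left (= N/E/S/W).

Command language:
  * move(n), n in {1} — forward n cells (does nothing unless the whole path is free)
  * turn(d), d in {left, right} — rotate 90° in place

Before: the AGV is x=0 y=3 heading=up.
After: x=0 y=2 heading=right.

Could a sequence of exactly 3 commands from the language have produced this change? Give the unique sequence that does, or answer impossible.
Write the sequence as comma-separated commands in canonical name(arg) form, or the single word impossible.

impossible

no 3-step route produces this change.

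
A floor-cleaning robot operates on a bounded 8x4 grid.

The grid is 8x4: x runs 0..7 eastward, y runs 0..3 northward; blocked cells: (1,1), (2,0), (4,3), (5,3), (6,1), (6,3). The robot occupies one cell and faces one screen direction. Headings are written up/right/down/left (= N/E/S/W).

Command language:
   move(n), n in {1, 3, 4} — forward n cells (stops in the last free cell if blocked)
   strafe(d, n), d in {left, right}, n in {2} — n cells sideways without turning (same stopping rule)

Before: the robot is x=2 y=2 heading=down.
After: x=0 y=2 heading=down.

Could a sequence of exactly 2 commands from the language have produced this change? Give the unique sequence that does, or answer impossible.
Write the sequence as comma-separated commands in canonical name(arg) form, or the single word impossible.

key: the second strafe(right, 2) runs into the grid edge before its full distance
start: x=2 y=2 heading=down
[1] after strafe(right, 2): x=0 y=2 heading=down
[2] after strafe(right, 2): x=0 y=2 heading=down
no other 2-command option fits: unique.

strafe(right, 2), strafe(right, 2)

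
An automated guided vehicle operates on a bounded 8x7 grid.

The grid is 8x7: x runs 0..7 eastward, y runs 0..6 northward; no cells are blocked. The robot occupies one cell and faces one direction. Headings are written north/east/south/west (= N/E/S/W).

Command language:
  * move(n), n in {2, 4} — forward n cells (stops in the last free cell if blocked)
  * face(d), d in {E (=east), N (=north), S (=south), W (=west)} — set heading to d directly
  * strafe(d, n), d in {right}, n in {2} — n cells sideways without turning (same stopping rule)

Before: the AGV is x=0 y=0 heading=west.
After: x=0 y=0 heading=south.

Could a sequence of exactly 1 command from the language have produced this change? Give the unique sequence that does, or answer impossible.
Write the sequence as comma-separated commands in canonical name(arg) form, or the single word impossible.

face(S)

key: (0,0) unchanged — the single command moves nothing
from: x=0 y=0 heading=west
step 1 (face(S)): x=0 y=0 heading=south
no rival 1-sequence matches.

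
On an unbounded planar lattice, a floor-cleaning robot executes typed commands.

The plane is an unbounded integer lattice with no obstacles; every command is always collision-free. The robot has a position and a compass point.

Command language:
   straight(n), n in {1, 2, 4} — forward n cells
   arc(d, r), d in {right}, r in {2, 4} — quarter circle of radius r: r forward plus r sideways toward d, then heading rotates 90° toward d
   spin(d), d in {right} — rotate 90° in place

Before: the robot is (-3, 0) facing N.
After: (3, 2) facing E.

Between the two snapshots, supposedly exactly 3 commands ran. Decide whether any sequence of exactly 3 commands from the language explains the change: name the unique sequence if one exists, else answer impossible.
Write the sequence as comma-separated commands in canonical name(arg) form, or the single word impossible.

arc(right, 2), straight(2), straight(2)

key: cell and facing (now E) both changed — the 3 commands mix motion and turning
begin: (-3, 0) facing N
[1] after arc(right, 2): (-1, 2) facing E
[2] after straight(2): (1, 2) facing E
[3] after straight(2): (3, 2) facing E
uniquely the one of 216 3-step routes that fits.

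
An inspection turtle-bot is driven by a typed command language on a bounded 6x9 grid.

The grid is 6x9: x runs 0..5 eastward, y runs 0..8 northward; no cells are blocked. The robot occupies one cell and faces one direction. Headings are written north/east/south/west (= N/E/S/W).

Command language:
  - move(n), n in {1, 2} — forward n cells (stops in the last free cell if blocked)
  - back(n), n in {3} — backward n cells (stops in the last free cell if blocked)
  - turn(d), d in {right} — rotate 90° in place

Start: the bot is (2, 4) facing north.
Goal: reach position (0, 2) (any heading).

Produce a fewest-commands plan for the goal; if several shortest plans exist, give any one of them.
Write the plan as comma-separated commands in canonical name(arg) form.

move(1), back(3), turn(right), back(3)

begin: (2, 4) facing north
1. move(1) → (2, 5) facing north
2. back(3) → (2, 2) facing north
3. turn(right) → (2, 2) facing east
4. back(3) → (0, 2) facing east
no 3-step plan works, so 4 is optimal.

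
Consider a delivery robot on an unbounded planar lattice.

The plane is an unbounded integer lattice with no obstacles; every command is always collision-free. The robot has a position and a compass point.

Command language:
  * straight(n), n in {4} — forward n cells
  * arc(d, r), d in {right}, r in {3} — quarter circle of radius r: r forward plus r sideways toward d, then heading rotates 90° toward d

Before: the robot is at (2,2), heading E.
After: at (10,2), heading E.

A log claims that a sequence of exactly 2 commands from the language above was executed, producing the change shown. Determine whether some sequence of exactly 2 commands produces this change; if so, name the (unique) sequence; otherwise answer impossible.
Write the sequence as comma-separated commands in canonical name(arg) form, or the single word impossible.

key: heading stays E — no command in the sequence turns
begin: at (2,2), heading E
1. straight(4) → at (6,2), heading E
2. straight(4) → at (10,2), heading E
no other 2-command option fits: unique.

straight(4), straight(4)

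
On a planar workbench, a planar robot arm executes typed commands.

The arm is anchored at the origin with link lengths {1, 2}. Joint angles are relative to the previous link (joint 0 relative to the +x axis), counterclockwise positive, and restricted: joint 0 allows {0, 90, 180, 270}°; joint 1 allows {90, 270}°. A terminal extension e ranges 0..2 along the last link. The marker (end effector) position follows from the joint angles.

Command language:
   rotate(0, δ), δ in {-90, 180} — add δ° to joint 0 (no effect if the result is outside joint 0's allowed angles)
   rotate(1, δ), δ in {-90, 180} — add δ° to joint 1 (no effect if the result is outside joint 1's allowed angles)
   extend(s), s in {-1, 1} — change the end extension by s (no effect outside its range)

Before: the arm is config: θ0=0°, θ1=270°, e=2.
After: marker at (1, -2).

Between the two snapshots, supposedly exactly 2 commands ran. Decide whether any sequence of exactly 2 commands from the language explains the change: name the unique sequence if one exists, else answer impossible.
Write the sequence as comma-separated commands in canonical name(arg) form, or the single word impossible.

t0: config: θ0=0°, θ1=270°, e=2
1. extend(-1) → config: θ0=0°, θ1=270°, e=1
2. extend(-1) → config: θ0=0°, θ1=270°, e=0
no other 2-command option fits: unique.

extend(-1), extend(-1)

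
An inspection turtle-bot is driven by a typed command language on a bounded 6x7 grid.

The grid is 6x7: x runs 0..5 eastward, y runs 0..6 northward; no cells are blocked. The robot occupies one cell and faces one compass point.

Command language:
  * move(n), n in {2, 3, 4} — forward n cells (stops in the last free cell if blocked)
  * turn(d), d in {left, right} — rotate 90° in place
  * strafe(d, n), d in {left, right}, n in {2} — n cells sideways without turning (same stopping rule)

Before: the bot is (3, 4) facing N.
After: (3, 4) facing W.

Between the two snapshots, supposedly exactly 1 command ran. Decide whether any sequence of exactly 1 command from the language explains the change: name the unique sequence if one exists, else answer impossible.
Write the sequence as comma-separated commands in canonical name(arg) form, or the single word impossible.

turn(left)

key: parked at (3,4) the whole time — nothing moves the robot
begin: (3, 4) facing N
1. turn(left) → (3, 4) facing W
uniquely the one of 7 1-step routes that fits.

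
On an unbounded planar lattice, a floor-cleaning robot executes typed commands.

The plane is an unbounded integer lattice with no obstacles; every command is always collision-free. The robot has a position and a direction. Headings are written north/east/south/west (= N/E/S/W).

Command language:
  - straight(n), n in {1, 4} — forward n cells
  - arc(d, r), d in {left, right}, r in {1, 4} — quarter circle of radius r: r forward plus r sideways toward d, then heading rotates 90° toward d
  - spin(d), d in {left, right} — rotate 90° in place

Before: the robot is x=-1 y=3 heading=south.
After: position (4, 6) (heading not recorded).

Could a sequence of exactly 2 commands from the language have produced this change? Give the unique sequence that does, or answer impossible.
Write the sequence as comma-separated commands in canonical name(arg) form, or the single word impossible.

key: order matters: swapping arc(left, 1) and arc(left, 4) lands elsewhere
initial: x=-1 y=3 heading=south
step 1 (arc(left, 1)): x=0 y=2 heading=east
step 2 (arc(left, 4)): x=4 y=6 heading=north
uniquely the one of 64 2-step routes that fits.

arc(left, 1), arc(left, 4)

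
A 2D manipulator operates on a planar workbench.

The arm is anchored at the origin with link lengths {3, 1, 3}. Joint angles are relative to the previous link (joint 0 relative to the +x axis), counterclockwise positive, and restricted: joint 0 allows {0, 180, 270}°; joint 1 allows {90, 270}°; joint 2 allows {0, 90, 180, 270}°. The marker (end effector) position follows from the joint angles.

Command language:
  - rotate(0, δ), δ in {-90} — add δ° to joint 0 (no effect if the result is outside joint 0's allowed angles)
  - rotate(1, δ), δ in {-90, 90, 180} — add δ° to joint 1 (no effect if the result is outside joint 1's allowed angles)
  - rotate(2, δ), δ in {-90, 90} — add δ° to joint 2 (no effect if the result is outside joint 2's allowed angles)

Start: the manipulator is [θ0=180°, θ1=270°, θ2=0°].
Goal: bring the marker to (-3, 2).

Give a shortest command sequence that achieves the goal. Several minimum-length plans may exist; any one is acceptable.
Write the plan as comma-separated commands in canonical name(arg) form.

begin: [θ0=180°, θ1=270°, θ2=0°]
1. rotate(2, 90) → [θ0=180°, θ1=270°, θ2=90°]
2. rotate(2, 90) → [θ0=180°, θ1=270°, θ2=180°]
3. rotate(1, 180) → [θ0=180°, θ1=90°, θ2=180°]
no 2-step plan works, so 3 is optimal.

rotate(2, 90), rotate(2, 90), rotate(1, 180)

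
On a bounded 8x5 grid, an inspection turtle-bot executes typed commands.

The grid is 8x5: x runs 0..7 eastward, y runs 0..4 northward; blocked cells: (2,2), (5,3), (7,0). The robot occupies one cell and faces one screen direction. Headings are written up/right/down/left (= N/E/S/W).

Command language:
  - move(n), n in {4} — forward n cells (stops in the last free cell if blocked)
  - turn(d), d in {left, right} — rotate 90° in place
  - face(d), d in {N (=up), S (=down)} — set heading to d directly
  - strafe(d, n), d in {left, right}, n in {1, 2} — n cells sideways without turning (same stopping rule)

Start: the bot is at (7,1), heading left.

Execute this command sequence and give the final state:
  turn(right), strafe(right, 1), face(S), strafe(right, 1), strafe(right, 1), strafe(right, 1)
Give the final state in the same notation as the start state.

at (4,1), heading down

t0: at (7,1), heading left
1. turn(right) → at (7,1), heading up
2. strafe(right, 1) → at (7,1), heading up
3. face(S) → at (7,1), heading down
4. strafe(right, 1) → at (6,1), heading down
5. strafe(right, 1) → at (5,1), heading down
6. strafe(right, 1) → at (4,1), heading down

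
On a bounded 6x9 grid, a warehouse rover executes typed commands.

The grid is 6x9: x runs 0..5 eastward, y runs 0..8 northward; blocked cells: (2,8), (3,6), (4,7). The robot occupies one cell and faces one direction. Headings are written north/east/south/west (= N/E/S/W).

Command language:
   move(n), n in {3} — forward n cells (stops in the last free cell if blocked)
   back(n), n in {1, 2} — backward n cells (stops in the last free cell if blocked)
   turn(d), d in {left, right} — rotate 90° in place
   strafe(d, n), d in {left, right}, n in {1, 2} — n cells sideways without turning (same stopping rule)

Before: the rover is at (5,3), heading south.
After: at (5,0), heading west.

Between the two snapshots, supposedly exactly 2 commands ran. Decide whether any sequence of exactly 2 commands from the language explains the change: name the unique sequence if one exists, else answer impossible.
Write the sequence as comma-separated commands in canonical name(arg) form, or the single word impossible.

key: cell and facing (now W) both changed — the 2 commands mix motion and turning
from: at (5,3), heading south
[1] after move(3): at (5,0), heading south
[2] after turn(right): at (5,0), heading west
uniquely the one of 81 2-step routes that fits.

move(3), turn(right)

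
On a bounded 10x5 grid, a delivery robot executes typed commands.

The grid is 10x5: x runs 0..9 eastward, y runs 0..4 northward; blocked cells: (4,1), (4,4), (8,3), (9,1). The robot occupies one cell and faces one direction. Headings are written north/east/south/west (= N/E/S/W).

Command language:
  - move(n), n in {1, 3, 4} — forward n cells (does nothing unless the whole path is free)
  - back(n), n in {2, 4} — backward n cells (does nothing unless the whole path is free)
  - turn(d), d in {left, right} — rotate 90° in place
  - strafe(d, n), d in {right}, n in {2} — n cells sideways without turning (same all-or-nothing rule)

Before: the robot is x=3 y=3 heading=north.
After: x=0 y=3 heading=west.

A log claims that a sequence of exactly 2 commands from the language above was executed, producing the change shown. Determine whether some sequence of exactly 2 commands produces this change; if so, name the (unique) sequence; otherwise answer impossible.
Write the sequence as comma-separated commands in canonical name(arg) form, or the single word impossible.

turn(left), move(3)

key: running move(3) before turn(left) would end elsewhere — order is forced
start: x=3 y=3 heading=north
[1] after turn(left): x=3 y=3 heading=west
[2] after move(3): x=0 y=3 heading=west
no rival 2-sequence matches.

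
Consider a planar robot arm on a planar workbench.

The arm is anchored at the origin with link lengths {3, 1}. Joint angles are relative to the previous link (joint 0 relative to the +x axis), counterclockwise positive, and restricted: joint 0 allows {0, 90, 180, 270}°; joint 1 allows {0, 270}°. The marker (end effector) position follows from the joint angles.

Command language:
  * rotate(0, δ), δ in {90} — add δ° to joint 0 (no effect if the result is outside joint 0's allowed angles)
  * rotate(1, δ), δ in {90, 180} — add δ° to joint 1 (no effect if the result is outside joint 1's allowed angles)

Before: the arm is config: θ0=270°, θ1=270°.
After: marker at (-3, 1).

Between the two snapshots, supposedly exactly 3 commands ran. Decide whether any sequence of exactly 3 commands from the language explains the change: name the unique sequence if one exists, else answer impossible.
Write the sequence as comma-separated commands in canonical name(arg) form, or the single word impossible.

rotate(0, 90), rotate(0, 90), rotate(0, 90)

start: config: θ0=270°, θ1=270°
[1] after rotate(0, 90): config: θ0=0°, θ1=270°
[2] after rotate(0, 90): config: θ0=90°, θ1=270°
[3] after rotate(0, 90): config: θ0=180°, θ1=270°
all 27 alternatives checked — unique.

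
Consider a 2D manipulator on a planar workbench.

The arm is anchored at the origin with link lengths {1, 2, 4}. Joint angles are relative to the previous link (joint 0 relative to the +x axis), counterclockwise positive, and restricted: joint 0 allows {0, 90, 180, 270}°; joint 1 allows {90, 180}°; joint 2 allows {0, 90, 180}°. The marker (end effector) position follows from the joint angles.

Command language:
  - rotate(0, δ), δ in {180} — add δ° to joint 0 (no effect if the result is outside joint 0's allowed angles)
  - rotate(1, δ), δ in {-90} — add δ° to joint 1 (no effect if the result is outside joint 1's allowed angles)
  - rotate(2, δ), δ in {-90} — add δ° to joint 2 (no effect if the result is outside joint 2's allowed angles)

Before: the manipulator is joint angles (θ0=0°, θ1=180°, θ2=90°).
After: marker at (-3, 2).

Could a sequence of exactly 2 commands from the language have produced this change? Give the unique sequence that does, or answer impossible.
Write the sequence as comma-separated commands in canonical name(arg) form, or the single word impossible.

initial: joint angles (θ0=0°, θ1=180°, θ2=90°)
[1] after rotate(1, -90): joint angles (θ0=0°, θ1=90°, θ2=90°)
[2] after rotate(1, -90): joint angles (θ0=0°, θ1=90°, θ2=90°)
no other 2-command option fits: unique.

rotate(1, -90), rotate(1, -90)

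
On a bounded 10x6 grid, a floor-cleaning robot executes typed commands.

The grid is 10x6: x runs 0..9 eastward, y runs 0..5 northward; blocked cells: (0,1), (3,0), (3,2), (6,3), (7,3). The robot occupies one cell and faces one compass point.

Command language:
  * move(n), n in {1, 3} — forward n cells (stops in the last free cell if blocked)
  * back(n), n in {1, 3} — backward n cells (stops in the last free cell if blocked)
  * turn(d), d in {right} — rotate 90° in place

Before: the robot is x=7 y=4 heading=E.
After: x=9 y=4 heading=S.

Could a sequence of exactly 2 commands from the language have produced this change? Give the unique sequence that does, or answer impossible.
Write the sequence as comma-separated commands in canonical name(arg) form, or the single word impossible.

move(3), turn(right)

key: position moved to (9,4) AND the heading swung to S — translation plus rotation needed
start: x=7 y=4 heading=E
[1] after move(3): x=9 y=4 heading=E
[2] after turn(right): x=9 y=4 heading=S
uniquely the one of 25 2-step routes that fits.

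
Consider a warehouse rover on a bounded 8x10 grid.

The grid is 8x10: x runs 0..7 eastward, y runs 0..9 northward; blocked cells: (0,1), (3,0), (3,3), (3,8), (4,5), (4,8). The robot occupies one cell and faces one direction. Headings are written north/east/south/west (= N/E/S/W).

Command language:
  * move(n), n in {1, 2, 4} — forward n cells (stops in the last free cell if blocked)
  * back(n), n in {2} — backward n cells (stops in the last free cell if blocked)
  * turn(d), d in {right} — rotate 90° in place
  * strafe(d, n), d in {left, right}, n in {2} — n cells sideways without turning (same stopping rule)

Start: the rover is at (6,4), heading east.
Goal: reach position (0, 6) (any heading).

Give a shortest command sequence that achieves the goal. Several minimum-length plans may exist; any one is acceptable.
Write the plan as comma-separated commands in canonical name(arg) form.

start: at (6,4), heading east
step 1 (strafe(left, 2)): at (6,6), heading east
step 2 (back(2)): at (4,6), heading east
step 3 (back(2)): at (2,6), heading east
step 4 (back(2)): at (0,6), heading east
no 3-step plan works, so 4 is optimal.

strafe(left, 2), back(2), back(2), back(2)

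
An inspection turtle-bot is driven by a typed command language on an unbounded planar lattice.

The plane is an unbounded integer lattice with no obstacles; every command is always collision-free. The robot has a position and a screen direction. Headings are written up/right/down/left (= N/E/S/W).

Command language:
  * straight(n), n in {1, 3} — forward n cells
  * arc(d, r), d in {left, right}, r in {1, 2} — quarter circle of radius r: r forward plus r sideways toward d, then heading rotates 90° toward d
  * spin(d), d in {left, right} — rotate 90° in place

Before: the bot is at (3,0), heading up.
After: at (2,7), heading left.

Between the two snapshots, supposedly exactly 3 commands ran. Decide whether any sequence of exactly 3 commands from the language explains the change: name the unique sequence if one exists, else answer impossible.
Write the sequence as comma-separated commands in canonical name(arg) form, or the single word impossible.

key: cell and facing (now W) both changed — the 3 commands mix motion and turning
initial: at (3,0), heading up
[1] after straight(3): at (3,3), heading up
[2] after straight(3): at (3,6), heading up
[3] after arc(left, 1): at (2,7), heading left
no other 3-command option fits: unique.

straight(3), straight(3), arc(left, 1)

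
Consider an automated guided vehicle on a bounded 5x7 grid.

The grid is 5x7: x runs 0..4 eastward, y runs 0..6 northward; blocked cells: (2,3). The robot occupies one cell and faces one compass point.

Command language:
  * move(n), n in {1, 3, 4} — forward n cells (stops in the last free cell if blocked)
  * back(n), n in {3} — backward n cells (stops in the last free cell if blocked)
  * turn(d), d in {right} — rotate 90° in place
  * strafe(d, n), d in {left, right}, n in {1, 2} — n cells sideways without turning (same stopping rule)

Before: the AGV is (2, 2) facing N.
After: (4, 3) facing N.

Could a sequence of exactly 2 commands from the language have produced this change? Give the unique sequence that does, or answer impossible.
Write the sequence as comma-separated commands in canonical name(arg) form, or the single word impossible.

strafe(right, 2), move(1)

key: heading stays N — no command in the sequence turns
initial: (2, 2) facing N
step 1 (strafe(right, 2)): (4, 2) facing N
step 2 (move(1)): (4, 3) facing N
all 81 alternatives checked — unique.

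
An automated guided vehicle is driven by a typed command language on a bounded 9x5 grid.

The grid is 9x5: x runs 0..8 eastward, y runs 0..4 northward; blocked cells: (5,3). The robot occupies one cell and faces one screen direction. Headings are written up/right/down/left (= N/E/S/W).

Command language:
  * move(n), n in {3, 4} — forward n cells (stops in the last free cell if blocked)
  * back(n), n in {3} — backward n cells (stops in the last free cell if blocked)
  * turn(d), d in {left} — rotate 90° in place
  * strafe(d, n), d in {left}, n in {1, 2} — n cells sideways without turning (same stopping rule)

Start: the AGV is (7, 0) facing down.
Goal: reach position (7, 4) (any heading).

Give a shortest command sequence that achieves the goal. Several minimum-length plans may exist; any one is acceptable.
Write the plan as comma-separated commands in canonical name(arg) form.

t0: (7, 0) facing down
[1] after back(3): (7, 3) facing down
[2] after back(3): (7, 4) facing down
shorter routes all fall short; 2 is best.

back(3), back(3)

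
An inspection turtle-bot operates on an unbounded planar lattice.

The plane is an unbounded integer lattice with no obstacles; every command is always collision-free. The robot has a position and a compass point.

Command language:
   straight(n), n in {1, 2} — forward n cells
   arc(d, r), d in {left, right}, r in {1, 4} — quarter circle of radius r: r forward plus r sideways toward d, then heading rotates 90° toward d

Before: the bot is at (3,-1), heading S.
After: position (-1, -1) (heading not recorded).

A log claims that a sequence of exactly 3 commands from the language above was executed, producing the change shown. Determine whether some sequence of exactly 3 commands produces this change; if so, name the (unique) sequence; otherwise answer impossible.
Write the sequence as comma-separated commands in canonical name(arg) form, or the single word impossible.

arc(right, 1), straight(2), arc(right, 1)

start: at (3,-1), heading S
[1] after arc(right, 1): at (2,-2), heading W
[2] after straight(2): at (0,-2), heading W
[3] after arc(right, 1): at (-1,-1), heading N
all 216 alternatives checked — unique.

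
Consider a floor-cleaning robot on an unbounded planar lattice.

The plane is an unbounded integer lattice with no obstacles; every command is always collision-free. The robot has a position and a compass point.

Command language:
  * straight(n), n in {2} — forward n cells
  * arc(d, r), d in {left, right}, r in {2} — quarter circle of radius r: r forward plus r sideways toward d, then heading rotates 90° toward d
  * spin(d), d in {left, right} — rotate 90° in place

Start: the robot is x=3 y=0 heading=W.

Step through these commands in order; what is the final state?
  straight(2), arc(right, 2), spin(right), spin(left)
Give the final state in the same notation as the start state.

x=-1 y=2 heading=N

t0: x=3 y=0 heading=W
step 1 (straight(2)): x=1 y=0 heading=W
step 2 (arc(right, 2)): x=-1 y=2 heading=N
step 3 (spin(right)): x=-1 y=2 heading=E
step 4 (spin(left)): x=-1 y=2 heading=N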